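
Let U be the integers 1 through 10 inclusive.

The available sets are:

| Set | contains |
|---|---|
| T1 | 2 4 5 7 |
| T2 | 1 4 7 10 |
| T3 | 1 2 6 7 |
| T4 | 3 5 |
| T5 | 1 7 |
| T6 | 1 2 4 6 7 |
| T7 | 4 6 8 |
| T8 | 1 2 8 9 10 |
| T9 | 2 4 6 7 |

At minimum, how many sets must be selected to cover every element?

T4 and T8 and T9 together: T4 ∪ T8 ∪ T9 = {1, 2, 3, 4, 5, 6, 7, 8, 9, 10} — every element is covered.
Only T4 contains 3, so T4 is forced; the remaining 8 elements need at least 2 more sets (each remaining set adds at most 5) — so at least 3 sets are needed, and 3 is optimal.

3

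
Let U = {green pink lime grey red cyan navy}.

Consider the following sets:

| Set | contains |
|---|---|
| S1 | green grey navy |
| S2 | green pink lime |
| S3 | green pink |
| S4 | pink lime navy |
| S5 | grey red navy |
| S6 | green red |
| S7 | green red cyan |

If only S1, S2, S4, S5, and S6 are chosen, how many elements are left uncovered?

Union of S1, S2, S4, S5, S6 = {green, pink, lime, grey, red, navy}.
Not covered: cyan — 1 element.

1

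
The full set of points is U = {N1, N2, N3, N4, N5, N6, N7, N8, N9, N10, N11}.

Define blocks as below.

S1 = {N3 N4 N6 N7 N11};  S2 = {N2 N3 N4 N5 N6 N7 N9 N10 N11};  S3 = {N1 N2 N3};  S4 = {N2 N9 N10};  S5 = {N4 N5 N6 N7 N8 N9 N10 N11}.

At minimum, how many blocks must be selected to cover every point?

2

Take {S3, S5}. Their union is {N1, N2, N3, N4, N5, N6, N7, N8, N9, N10, N11}, which is all 11 points.
No single block has all 11 points (the largest, S2, has 9), so 2 is optimal.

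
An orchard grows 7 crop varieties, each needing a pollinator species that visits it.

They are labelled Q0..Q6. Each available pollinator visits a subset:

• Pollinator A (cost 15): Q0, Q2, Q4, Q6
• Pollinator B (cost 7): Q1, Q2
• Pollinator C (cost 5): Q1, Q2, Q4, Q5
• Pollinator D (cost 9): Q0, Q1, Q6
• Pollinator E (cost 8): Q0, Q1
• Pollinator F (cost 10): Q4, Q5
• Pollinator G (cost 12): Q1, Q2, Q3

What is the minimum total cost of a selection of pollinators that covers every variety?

C, D, G together cover every variety (C ∪ D ∪ G = {Q0, Q1, Q2, Q3, Q4, Q5, Q6}); total cost 5 + 9 + 12 = 26.
No covering selection has total cost below 26.

26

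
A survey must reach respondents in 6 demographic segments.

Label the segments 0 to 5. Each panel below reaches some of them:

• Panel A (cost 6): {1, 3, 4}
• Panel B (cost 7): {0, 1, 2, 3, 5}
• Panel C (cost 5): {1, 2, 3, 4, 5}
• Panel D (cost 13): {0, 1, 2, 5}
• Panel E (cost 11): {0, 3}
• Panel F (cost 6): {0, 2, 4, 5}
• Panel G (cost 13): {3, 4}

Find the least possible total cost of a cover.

C, F together cover every segment (C ∪ F = {0, 1, 2, 3, 4, 5}); total cost 5 + 6 = 11.
No covering selection has total cost below 11.

11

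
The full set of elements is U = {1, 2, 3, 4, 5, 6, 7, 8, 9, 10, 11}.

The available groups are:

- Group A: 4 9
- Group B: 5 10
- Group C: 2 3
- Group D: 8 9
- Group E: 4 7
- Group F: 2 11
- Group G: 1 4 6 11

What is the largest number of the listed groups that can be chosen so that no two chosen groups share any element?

B, C, D, G are pairwise disjoint (B={5,10}; C={2,3}; D={8,9}; G={1,4,6,11}).
Every remaining group overlaps one of these, and no 5 of the listed groups are pairwise disjoint, so 4 is the maximum.

4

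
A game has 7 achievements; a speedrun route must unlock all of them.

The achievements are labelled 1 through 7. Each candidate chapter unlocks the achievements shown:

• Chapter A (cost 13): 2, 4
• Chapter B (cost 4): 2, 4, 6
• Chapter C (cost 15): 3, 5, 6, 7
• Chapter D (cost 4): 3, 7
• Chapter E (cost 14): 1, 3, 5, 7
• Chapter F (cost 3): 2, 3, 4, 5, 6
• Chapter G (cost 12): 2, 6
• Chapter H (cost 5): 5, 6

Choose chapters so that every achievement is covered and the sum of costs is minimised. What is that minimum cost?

17

E, F together cover every achievement (E ∪ F = {1, 2, 3, 4, 5, 6, 7}); total cost 14 + 3 = 17.
The greedy pick F, D, E costs 21; no covering selection beats 17.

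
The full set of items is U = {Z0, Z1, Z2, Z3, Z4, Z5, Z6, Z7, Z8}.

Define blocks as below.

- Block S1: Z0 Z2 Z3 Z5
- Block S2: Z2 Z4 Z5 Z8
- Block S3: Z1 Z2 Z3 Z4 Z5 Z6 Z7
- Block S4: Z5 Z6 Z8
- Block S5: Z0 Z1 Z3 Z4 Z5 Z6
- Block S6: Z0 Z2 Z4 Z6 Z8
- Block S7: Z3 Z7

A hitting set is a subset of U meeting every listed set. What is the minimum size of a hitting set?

The 2 items {Z3, Z8} hit every block.
The blocks S6, S7 are pairwise disjoint, so any hitting set needs a separate item for each — at least 2. Hence 2 is optimal.

2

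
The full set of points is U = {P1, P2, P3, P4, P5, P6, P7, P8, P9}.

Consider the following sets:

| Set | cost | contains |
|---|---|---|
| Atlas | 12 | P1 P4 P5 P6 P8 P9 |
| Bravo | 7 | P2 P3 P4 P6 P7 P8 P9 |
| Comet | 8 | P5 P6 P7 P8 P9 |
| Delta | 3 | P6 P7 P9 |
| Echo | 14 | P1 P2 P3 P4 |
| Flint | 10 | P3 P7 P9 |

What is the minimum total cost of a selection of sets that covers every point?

19

Atlas, Bravo together cover every point (Atlas ∪ Bravo = {P1, P2, P3, P4, P5, P6, P7, P8, P9}); total cost 12 + 7 = 19.
No covering selection has total cost below 19.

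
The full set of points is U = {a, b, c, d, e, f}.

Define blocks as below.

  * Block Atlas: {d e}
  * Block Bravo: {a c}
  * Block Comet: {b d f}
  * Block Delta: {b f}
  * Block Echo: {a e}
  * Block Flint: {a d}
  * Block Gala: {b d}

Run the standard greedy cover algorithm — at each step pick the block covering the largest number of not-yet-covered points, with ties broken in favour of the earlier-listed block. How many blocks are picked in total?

3

Greedy: pick Comet (covers 3 new) → pick Bravo (covers 2 new) → pick Atlas (covers 1 new). Total picks: 3.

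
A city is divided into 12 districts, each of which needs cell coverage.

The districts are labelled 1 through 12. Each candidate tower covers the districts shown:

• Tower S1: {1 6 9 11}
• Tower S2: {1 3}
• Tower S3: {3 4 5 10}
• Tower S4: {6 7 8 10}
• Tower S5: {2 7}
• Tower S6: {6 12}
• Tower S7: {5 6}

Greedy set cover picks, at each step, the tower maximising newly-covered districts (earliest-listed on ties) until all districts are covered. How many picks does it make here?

Greedy: pick S1 (covers 4 new) → pick S3 (covers 4 new) → pick S4 (covers 2 new) → pick S5 (covers 1 new) → pick S6 (covers 1 new). Total picks: 5.

5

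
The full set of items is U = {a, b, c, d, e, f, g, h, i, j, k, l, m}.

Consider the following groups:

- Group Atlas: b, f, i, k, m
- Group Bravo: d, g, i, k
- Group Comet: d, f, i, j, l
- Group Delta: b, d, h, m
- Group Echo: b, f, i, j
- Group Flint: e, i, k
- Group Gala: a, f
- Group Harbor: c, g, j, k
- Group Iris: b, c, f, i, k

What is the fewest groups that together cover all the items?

Comet and Delta and Flint and Gala and Harbor together: Comet ∪ Delta ∪ Flint ∪ Gala ∪ Harbor = {a, b, c, d, e, f, g, h, i, j, k, l, m} — every item is covered.
No 4 of the 9 groups cover everything (all 126 combinations miss at least one item), so 5 is optimal.

5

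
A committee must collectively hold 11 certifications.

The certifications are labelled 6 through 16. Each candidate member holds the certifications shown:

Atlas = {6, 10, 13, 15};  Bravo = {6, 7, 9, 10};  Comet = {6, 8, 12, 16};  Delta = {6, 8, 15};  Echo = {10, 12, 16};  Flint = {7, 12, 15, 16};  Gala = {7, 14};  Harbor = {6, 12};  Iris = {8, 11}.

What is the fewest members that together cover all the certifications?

Take {Atlas, Bravo, Comet, Gala, Iris}. Their union is {6, 7, 8, 9, 10, 11, 12, 13, 14, 15, 16}, which is all 11 certifications.
No 4 of the 9 members cover everything (all 126 combinations miss at least one certification), so 5 is optimal.

5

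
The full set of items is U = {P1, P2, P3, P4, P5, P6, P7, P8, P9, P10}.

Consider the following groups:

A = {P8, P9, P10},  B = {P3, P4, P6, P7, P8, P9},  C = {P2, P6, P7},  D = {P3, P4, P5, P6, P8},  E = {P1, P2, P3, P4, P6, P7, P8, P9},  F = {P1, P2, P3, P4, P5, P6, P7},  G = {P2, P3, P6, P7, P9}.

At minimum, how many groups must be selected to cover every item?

2

A and F cover everything between them: the union {P1, P2, P3, P4, P5, P6, P7, P8, P9, P10} is all of U.
No single group has all 10 items (the largest, E, has 8), so 2 is optimal.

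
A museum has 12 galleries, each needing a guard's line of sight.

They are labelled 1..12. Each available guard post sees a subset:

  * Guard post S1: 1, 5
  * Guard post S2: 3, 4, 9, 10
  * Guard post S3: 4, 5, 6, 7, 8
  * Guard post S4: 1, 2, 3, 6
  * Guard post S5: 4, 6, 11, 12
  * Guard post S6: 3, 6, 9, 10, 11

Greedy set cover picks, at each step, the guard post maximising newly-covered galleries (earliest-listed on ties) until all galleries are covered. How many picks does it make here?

Greedy: pick S3 (covers 5 new) → pick S6 (covers 4 new) → pick S4 (covers 2 new) → pick S5 (covers 1 new). Total picks: 4.

4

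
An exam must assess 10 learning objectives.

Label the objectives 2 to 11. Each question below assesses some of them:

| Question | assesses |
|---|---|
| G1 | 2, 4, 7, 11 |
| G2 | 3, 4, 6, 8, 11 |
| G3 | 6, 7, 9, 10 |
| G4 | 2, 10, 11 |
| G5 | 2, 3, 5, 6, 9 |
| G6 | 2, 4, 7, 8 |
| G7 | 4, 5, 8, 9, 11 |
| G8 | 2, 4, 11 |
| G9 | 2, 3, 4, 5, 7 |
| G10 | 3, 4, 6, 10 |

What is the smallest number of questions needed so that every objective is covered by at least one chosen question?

3

Take {G1, G7, G10}. Their union is {2, 3, 4, 5, 6, 7, 8, 9, 10, 11}, which is all 10 objectives.
No 2 of the 10 questions cover everything (all 45 combinations miss at least one objective), so 3 is optimal.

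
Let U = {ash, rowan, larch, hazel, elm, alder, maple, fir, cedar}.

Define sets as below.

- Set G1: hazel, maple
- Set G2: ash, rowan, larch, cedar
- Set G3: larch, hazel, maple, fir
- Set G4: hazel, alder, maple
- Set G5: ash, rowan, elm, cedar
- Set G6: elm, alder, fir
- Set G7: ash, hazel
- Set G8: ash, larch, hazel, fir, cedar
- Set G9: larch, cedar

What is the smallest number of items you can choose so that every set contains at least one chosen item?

The 3 items {hazel, alder, cedar} hit every set.
The sets G6, G7, G9 are pairwise disjoint, so any hitting set needs a separate item for each — at least 3. Hence 3 is optimal.

3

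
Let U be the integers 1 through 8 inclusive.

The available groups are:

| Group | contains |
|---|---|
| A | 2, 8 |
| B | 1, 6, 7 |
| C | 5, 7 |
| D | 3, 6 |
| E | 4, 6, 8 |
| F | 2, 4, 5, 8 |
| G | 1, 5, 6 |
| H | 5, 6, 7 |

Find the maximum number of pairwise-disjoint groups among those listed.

3

A, C, D are pairwise disjoint (A={2,8}; C={5,7}; D={3,6}).
Every remaining group overlaps one of these, and no 4 of the listed groups are pairwise disjoint, so 3 is the maximum.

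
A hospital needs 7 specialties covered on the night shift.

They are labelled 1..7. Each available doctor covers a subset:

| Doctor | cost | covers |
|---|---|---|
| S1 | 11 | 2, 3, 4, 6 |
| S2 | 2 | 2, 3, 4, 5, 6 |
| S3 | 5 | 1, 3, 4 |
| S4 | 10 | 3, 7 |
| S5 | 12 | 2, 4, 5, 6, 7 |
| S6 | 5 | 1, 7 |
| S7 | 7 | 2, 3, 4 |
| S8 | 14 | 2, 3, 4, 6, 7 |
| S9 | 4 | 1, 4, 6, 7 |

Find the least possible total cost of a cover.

6

S2, S9 together cover every specialty (S2 ∪ S9 = {1, 2, 3, 4, 5, 6, 7}); total cost 2 + 4 = 6.
No covering selection has total cost below 6.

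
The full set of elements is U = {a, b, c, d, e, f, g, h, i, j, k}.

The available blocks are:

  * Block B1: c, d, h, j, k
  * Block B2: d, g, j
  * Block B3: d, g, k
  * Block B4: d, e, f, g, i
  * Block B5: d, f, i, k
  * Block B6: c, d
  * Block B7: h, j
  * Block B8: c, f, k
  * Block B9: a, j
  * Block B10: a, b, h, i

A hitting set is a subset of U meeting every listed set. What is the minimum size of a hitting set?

4

Take T = {b, c, d, j}. Each listed block contains at least one of these, so T is a hitting set of size 4.
No choice of 3 elements meets every block, so 4 is the minimum.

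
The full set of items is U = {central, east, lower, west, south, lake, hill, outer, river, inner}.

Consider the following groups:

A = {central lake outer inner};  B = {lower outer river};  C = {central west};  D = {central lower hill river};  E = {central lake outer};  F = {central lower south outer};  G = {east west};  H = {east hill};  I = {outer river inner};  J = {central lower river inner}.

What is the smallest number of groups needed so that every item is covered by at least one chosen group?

4

A and D and F and G together: A ∪ D ∪ F ∪ G = {central, east, lower, west, south, lake, hill, outer, river, inner} — every item is covered.
Only F contains south, so F is forced; the remaining 6 items need at least 3 more groups (each remaining group adds at most 2) — so at least 4 groups are needed, and 4 is optimal.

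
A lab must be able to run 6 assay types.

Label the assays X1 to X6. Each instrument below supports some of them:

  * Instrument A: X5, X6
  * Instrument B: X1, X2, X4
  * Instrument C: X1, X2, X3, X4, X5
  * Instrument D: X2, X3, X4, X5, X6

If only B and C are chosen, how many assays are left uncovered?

1

Union of B, C = {X1, X2, X3, X4, X5}.
Not covered: X6 — 1 assay.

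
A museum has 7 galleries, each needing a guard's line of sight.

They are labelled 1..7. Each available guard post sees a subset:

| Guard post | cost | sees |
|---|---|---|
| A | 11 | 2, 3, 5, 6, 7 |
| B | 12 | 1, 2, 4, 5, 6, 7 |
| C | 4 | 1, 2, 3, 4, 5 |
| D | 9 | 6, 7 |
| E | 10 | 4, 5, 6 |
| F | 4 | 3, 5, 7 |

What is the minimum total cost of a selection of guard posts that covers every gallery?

C, D together cover every gallery (C ∪ D = {1, 2, 3, 4, 5, 6, 7}); total cost 4 + 9 = 13.
The greedy pick C, F, D costs 17; no covering selection beats 13.

13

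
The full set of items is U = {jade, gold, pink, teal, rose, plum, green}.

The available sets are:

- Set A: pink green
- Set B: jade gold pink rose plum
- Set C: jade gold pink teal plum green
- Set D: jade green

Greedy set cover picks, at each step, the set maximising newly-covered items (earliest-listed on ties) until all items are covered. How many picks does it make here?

2

Greedy: pick C (covers 6 new) → pick B (covers 1 new). Total picks: 2.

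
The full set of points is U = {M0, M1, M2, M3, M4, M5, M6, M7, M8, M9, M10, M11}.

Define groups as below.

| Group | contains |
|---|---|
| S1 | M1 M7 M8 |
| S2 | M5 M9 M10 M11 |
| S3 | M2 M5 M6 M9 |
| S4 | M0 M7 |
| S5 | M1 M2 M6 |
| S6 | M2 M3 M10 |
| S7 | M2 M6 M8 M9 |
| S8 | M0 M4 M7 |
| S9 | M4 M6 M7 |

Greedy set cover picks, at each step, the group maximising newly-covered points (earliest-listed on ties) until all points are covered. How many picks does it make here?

5

Greedy: pick S2 (covers 4 new) → pick S1 (covers 3 new) → pick S3 (covers 2 new) → pick S8 (covers 2 new) → pick S6 (covers 1 new). Total picks: 5.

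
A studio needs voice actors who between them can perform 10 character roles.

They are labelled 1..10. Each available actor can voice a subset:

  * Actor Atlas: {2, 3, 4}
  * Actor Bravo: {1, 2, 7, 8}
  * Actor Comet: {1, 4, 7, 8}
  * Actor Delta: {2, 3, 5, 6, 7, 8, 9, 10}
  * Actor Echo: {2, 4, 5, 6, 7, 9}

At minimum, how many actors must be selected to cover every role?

2

Take {Comet, Delta}. Their union is {1, 2, 3, 4, 5, 6, 7, 8, 9, 10}, which is all 10 roles.
No single actor has all 10 roles (the largest, Delta, has 8), so 2 is optimal.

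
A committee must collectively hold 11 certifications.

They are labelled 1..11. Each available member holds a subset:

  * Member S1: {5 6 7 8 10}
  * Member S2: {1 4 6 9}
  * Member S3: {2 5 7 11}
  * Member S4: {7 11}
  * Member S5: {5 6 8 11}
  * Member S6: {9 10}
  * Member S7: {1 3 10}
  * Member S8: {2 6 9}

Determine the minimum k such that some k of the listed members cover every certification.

4

Take {S1, S2, S3, S7}. Their union is {1, 2, 3, 4, 5, 6, 7, 8, 9, 10, 11}, which is all 11 certifications.
No 3 of the 8 members cover everything (all 56 combinations miss at least one certification), so 4 is optimal.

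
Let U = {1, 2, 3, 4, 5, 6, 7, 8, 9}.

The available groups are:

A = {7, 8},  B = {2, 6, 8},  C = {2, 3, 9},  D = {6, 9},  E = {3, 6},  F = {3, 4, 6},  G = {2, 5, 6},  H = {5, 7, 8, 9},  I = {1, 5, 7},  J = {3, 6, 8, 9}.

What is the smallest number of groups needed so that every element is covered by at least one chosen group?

A, C, F, and I cover everything between them: the union {1, 2, 3, 4, 5, 6, 7, 8, 9} is all of U.
No 3 of the 10 groups cover everything (all 120 combinations miss at least one element), so 4 is optimal.

4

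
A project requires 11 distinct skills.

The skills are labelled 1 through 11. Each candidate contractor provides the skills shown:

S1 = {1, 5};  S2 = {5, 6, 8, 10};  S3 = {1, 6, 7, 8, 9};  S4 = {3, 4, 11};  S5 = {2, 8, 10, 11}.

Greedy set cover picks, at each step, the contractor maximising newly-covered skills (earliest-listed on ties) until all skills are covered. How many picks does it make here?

4

Greedy: pick S3 (covers 5 new) → pick S4 (covers 3 new) → pick S2 (covers 2 new) → pick S5 (covers 1 new). Total picks: 4.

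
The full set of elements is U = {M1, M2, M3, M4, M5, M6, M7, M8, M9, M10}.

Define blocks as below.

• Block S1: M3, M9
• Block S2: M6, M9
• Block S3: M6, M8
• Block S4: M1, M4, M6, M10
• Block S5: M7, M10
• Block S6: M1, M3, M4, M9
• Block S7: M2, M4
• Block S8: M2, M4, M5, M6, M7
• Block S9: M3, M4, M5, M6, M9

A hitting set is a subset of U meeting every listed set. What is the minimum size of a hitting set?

4

H = {M4, M7, M8, M9} meets every block (each contains at least one member of H), and |H| = 4.
The blocks S1, S3, S5, S7 are pairwise disjoint, so any hitting set needs a separate element for each — at least 4. Hence 4 is optimal.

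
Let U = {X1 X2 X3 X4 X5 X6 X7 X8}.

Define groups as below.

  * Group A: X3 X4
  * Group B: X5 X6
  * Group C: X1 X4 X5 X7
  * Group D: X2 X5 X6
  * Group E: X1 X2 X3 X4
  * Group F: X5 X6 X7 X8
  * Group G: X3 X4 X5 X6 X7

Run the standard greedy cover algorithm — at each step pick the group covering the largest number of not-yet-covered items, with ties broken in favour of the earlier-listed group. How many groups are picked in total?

3

Greedy: pick G (covers 5 new) → pick E (covers 2 new) → pick F (covers 1 new). Total picks: 3.
(The true minimum cover uses only 2 groups, so greedy is not optimal here.)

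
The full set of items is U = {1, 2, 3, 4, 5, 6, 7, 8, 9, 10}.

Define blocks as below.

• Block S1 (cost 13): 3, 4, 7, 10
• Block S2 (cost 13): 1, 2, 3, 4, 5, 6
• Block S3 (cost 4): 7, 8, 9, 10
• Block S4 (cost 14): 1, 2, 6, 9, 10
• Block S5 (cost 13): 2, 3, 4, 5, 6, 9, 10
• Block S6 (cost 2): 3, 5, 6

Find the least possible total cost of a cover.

17

S2, S3 together cover every item (S2 ∪ S3 = {1, 2, 3, 4, 5, 6, 7, 8, 9, 10}); total cost 13 + 4 = 17.
The greedy pick S6, S3, S2 costs 19; no covering selection beats 17.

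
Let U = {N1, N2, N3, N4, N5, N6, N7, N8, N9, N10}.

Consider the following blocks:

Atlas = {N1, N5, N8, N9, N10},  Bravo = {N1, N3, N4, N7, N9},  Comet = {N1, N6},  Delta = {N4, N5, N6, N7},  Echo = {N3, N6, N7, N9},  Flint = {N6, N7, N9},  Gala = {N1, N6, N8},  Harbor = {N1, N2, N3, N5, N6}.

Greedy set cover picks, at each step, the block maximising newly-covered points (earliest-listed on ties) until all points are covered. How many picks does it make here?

3

Greedy: pick Atlas (covers 5 new) → pick Bravo (covers 3 new) → pick Harbor (covers 2 new). Total picks: 3.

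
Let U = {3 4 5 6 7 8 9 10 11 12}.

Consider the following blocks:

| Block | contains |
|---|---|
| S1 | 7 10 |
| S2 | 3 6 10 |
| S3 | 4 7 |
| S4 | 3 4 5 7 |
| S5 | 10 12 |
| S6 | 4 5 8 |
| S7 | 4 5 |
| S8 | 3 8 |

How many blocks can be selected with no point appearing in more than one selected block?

S3, S5, S8 are pairwise disjoint (S3={4,7}; S5={10,12}; S8={3,8}).
Every remaining block overlaps one of these, and no 4 of the listed blocks are pairwise disjoint, so 3 is the maximum.

3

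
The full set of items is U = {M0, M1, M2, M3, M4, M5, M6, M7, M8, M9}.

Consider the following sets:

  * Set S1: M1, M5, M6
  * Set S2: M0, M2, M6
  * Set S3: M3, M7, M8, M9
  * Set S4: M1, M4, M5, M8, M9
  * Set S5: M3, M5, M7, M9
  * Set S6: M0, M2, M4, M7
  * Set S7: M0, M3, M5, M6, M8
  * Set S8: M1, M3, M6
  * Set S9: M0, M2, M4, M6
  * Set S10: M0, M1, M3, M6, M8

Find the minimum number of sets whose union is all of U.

Take {S2, S3, S4}. Their union is {M0, M1, M2, M3, M4, M5, M6, M7, M8, M9}, which is all 10 items.
No 2 of the 10 sets cover everything (all 45 combinations miss at least one item), so 3 is optimal.

3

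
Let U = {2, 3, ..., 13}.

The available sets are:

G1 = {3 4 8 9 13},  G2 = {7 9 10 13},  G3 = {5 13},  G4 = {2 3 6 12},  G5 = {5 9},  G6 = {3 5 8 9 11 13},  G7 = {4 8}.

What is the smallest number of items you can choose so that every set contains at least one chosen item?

Take H = {2, 4, 5, 7}. Each listed set contains at least one of these, so H is a hitting set of size 4.
No choice of 3 items meets every set, so 4 is the minimum.

4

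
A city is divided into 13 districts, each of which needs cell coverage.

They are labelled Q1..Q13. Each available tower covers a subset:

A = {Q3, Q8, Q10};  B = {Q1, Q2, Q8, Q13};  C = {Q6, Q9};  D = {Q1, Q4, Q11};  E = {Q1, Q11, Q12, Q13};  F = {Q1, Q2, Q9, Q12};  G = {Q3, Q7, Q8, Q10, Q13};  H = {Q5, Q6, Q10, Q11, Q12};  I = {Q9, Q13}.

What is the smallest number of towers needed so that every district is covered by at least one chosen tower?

Take {D, F, G, H}. Their union is {Q1, Q2, Q3, Q4, Q5, Q6, Q7, Q8, Q9, Q10, Q11, Q12, Q13}, which is all 13 districts.
No 3 of the 9 towers cover everything (all 84 combinations miss at least one district), so 4 is optimal.

4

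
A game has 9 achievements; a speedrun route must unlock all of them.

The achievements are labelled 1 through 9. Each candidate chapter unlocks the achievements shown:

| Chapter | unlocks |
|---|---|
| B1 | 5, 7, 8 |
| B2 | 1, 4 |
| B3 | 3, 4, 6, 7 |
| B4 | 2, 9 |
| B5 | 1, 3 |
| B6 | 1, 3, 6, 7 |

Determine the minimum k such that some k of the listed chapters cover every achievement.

4

B1 and B3 and B4 and B5 together: B1 ∪ B3 ∪ B4 ∪ B5 = {1, 2, 3, 4, 5, 6, 7, 8, 9} — every achievement is covered.
No 3 of the 6 chapters cover everything (all 20 combinations miss at least one achievement), so 4 is optimal.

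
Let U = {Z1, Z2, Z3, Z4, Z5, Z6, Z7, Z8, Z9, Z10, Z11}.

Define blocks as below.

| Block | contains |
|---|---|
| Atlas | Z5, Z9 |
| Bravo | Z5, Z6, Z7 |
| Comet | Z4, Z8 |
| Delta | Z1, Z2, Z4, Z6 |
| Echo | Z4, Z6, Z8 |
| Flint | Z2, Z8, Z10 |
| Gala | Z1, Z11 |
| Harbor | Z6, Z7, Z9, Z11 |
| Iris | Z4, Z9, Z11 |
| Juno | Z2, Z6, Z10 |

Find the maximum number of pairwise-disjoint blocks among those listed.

Atlas, Comet, Gala, Juno are pairwise disjoint (Atlas={Z5,Z9}; Comet={Z4,Z8}; Gala={Z1,Z11}; Juno={Z2,Z6,Z10}).
Every remaining block overlaps one of these, and no 5 of the listed blocks are pairwise disjoint, so 4 is the maximum.

4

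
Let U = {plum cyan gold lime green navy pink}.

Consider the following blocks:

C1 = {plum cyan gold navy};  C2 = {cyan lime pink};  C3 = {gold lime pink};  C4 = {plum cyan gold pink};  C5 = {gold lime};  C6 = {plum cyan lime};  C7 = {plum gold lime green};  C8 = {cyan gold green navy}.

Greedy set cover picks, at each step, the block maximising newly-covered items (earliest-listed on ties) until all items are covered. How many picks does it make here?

3

Greedy: pick C1 (covers 4 new) → pick C2 (covers 2 new) → pick C7 (covers 1 new). Total picks: 3.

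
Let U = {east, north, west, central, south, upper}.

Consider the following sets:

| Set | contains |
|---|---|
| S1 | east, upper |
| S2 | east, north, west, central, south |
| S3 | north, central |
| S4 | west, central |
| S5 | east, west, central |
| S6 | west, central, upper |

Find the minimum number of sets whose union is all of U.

2

S2 and S6 together: S2 ∪ S6 = {east, north, west, central, south, upper} — every element is covered.
No single set has all 6 elements (the largest, S2, has 5), so 2 is optimal.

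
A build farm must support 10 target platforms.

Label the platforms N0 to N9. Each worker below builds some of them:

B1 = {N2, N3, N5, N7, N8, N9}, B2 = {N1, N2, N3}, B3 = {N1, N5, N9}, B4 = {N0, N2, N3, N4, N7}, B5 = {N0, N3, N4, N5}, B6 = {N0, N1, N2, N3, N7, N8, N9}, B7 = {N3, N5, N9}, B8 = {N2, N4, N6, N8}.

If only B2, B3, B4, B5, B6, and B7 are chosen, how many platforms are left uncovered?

1

Union of B2, B3, B4, B5, B6, B7 = {N0, N1, N2, N3, N4, N5, N7, N8, N9}.
Not covered: N6 — 1 platform.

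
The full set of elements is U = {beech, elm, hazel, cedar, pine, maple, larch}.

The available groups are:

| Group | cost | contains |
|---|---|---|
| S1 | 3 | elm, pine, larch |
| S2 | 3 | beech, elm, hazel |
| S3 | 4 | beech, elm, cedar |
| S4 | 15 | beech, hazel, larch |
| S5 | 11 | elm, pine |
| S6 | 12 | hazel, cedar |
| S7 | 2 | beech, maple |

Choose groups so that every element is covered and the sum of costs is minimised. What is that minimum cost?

S1, S2, S3, S7 together cover every element (S1 ∪ S2 ∪ S3 ∪ S7 = {beech, elm, hazel, cedar, pine, maple, larch}); total cost 3 + 3 + 4 + 2 = 12.
No covering selection has total cost below 12.

12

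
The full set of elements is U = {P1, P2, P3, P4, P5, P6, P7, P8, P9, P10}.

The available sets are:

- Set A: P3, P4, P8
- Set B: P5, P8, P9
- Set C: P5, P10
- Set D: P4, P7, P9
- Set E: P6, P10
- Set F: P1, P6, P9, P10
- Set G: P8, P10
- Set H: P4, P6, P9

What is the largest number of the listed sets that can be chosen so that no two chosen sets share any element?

B, E are pairwise disjoint (B={P5,P8,P9}; E={P6,P10}).
Every remaining set overlaps one of these, and no 3 of the listed sets are pairwise disjoint, so 2 is the maximum.

2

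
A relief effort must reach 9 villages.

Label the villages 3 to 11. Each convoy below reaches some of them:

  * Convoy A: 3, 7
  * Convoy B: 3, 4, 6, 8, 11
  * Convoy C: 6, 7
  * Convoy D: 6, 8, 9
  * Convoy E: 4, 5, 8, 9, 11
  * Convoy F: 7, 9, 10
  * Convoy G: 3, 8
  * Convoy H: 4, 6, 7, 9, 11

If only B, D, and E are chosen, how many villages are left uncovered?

2

Union of B, D, E = {3, 4, 5, 6, 8, 9, 11}.
Not covered: 7, 10 — 2 villages.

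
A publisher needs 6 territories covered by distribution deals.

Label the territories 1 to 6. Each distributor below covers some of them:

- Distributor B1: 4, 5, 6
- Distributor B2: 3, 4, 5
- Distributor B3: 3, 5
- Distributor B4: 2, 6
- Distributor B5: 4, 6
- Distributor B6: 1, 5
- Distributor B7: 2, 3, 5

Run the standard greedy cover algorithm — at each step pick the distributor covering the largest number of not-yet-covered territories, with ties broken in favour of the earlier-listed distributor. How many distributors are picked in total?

3

Greedy: pick B1 (covers 3 new) → pick B7 (covers 2 new) → pick B6 (covers 1 new). Total picks: 3.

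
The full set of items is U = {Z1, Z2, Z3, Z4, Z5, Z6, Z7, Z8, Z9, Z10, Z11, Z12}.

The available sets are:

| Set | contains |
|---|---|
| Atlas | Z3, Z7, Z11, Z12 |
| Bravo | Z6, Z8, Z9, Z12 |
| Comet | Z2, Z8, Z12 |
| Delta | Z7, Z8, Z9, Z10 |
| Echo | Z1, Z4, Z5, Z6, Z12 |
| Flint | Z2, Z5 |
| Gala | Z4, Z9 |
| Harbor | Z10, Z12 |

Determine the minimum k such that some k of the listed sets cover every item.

4

Take {Atlas, Delta, Echo, Flint}. Their union is {Z1, Z2, Z3, Z4, Z5, Z6, Z7, Z8, Z9, Z10, Z11, Z12}, which is all 12 items.
No 3 of the 8 sets cover everything (all 56 combinations miss at least one item), so 4 is optimal.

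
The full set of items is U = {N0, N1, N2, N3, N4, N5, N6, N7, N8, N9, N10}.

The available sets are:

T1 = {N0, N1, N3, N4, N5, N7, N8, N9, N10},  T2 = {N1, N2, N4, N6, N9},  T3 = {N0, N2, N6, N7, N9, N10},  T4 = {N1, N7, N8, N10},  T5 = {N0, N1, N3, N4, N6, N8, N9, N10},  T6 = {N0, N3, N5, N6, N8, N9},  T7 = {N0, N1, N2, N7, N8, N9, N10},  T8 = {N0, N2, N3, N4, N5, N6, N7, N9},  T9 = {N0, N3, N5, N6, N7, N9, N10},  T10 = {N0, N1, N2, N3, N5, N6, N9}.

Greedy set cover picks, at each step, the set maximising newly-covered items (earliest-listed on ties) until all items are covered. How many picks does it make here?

Greedy: pick T1 (covers 9 new) → pick T2 (covers 2 new). Total picks: 2.

2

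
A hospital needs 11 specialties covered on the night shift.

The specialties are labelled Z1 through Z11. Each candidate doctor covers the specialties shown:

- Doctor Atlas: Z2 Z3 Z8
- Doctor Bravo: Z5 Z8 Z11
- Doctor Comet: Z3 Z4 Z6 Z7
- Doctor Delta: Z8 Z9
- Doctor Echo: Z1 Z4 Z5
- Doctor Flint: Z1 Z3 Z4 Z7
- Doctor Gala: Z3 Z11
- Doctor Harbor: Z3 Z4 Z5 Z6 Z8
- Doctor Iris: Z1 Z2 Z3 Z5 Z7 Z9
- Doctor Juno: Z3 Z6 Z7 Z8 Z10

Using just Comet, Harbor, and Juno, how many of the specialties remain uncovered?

4

Union of Comet, Harbor, Juno = {Z3, Z4, Z5, Z6, Z7, Z8, Z10}.
Not covered: Z1, Z2, Z9, Z11 — 4 specialties.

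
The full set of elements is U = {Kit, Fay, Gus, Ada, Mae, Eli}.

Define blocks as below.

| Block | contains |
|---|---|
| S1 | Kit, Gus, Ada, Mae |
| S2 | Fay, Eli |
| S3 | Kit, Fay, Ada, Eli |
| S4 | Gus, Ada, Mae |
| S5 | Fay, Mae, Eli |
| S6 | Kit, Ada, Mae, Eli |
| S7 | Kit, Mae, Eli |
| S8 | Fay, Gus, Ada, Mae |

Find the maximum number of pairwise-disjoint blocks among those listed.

S2, S4 are pairwise disjoint (S2={Fay,Eli}; S4={Gus,Ada,Mae}).
Every remaining block overlaps one of these, and no 3 of the listed blocks are pairwise disjoint, so 2 is the maximum.

2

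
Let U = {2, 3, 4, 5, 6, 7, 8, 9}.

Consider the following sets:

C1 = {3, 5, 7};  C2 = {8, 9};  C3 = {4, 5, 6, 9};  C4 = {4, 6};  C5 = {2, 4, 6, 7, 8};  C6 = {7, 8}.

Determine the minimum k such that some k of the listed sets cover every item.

C1 and C2 and C5 together: C1 ∪ C2 ∪ C5 = {2, 3, 4, 5, 6, 7, 8, 9} — every item is covered.
Only C5 contains 2, so C5 is forced; the remaining 3 items need at least 2 more sets (each remaining set adds at most 2) — so at least 3 sets are needed, and 3 is optimal.

3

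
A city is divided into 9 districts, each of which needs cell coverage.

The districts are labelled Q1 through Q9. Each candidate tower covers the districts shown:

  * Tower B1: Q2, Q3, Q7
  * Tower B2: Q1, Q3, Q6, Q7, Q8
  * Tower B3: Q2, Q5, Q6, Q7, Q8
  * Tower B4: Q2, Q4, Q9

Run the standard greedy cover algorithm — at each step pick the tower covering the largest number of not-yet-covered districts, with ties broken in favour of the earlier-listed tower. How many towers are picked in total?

3

Greedy: pick B2 (covers 5 new) → pick B4 (covers 3 new) → pick B3 (covers 1 new). Total picks: 3.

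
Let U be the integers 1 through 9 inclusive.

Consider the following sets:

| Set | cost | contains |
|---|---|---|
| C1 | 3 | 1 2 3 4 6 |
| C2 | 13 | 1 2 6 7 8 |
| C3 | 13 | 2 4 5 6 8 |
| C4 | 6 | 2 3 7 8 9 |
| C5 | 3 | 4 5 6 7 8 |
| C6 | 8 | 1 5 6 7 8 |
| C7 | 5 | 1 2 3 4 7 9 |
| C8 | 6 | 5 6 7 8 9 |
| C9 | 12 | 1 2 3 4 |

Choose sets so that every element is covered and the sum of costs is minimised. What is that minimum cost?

8

C5, C7 together cover every element (C5 ∪ C7 = {1, 2, 3, 4, 5, 6, 7, 8, 9}); total cost 3 + 5 = 8.
The greedy pick C1, C5, C7 costs 11; no covering selection beats 8.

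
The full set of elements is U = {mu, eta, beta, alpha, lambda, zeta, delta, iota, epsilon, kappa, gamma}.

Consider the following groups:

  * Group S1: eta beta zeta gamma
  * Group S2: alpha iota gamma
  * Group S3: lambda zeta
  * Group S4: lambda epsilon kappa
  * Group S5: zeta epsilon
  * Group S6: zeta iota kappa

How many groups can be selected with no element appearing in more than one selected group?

S2, S4 are pairwise disjoint (S2={alpha,iota,gamma}; S4={lambda,epsilon,kappa}).
Every remaining group overlaps one of these, and no 3 of the listed groups are pairwise disjoint, so 2 is the maximum.

2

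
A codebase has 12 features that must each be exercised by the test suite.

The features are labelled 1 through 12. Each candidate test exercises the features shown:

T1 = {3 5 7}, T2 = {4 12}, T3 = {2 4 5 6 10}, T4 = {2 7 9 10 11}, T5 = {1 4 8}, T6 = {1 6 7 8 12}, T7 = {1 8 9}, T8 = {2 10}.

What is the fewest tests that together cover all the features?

4

T1 and T2 and T4 and T6 together: T1 ∪ T2 ∪ T4 ∪ T6 = {1, 2, 3, 4, 5, 6, 7, 8, 9, 10, 11, 12} — every feature is covered.
Only T1 contains 3, so T1 is forced; the remaining 9 features need at least 3 more tests (each remaining test adds at most 4) — so at least 4 tests are needed, and 4 is optimal.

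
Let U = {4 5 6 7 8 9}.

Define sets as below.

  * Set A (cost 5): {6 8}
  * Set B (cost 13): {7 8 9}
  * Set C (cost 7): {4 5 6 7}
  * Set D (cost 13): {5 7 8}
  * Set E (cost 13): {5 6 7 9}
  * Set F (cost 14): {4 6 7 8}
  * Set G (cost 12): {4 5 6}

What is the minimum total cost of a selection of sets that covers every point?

B, C together cover every point (B ∪ C = {4, 5, 6, 7, 8, 9}); total cost 13 + 7 = 20.
The greedy pick C, A, B costs 25; no covering selection beats 20.

20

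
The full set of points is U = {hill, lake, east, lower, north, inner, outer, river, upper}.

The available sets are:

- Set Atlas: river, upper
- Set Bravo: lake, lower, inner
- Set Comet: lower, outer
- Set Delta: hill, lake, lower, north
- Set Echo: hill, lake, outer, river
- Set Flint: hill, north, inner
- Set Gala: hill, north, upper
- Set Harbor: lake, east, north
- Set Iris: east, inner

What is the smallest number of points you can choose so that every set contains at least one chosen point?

H = {north, inner, outer, upper} meets every set (each contains at least one member of H), and |H| = 4.
No choice of 3 points meets every set, so 4 is the minimum.

4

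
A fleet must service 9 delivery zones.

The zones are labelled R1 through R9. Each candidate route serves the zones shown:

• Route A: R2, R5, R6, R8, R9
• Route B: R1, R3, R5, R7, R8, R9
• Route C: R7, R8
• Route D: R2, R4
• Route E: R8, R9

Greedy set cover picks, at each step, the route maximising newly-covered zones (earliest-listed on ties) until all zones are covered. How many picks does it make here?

3

Greedy: pick B (covers 6 new) → pick A (covers 2 new) → pick D (covers 1 new). Total picks: 3.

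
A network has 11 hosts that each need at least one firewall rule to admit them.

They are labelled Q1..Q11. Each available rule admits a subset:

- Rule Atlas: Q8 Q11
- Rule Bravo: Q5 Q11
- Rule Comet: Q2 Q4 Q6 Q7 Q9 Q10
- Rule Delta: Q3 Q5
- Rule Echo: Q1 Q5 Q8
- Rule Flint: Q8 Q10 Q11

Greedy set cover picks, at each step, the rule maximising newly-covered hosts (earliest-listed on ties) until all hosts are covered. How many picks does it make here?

Greedy: pick Comet (covers 6 new) → pick Echo (covers 3 new) → pick Atlas (covers 1 new) → pick Delta (covers 1 new). Total picks: 4.

4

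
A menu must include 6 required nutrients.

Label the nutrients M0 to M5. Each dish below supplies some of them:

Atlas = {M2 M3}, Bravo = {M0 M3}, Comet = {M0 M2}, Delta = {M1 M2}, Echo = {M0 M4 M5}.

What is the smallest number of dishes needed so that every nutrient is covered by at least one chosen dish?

Take {Bravo, Delta, Echo}. Their union is {M0, M1, M2, M3, M4, M5}, which is all 6 nutrients.
Only Delta contains M1, so Delta is forced; the remaining 4 nutrients need at least 2 more dishes (each remaining dish adds at most 3) — so at least 3 dishes are needed, and 3 is optimal.

3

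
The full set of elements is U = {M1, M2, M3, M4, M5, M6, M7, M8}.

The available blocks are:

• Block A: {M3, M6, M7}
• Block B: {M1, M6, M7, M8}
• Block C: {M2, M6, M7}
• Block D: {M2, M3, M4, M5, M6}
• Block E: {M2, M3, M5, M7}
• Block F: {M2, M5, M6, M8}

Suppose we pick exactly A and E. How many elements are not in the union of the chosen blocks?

Union of A, E = {M2, M3, M5, M6, M7}.
Not covered: M1, M4, M8 — 3 elements.

3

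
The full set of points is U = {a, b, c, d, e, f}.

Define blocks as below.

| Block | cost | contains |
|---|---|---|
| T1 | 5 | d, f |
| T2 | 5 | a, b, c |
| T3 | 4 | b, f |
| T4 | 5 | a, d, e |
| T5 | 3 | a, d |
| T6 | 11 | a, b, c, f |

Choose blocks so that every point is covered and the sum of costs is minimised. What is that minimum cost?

T2, T3, T4 together cover every point (T2 ∪ T3 ∪ T4 = {a, b, c, d, e, f}); total cost 5 + 4 + 5 = 14.
The greedy pick T5, T3, T2, T4 costs 17; no covering selection beats 14.

14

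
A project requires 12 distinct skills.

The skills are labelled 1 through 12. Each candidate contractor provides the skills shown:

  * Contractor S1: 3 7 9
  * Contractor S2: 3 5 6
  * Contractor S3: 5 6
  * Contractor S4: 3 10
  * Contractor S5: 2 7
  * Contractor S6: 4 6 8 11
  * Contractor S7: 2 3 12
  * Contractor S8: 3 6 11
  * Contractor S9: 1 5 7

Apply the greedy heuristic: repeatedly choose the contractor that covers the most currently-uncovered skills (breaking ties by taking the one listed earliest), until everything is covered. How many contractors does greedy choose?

Greedy: pick S6 (covers 4 new) → pick S1 (covers 3 new) → pick S7 (covers 2 new) → pick S9 (covers 2 new) → pick S4 (covers 1 new). Total picks: 5.

5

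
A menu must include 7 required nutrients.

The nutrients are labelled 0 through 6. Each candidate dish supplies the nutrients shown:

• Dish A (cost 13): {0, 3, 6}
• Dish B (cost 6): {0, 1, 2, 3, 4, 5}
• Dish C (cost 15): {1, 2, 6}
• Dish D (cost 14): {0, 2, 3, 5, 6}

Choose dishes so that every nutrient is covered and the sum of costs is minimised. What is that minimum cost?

19

A, B together cover every nutrient (A ∪ B = {0, 1, 2, 3, 4, 5, 6}); total cost 13 + 6 = 19.
No covering selection has total cost below 19.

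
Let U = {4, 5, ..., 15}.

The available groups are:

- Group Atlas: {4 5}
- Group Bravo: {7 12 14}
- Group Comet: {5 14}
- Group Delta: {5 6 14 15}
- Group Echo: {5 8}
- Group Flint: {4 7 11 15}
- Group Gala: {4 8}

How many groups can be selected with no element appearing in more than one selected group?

2

Delta, Gala are pairwise disjoint (Delta={5,6,14,15}; Gala={4,8}).
Every remaining group overlaps one of these, and no 3 of the listed groups are pairwise disjoint, so 2 is the maximum.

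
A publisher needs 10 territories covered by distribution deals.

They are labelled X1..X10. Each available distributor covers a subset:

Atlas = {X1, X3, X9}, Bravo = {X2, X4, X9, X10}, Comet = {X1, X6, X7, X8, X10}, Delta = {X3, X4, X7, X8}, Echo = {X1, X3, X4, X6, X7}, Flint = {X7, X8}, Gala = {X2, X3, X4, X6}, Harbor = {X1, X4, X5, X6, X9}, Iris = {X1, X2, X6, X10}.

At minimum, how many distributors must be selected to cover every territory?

3

Take {Comet, Gala, Harbor}. Their union is {X1, X2, X3, X4, X5, X6, X7, X8, X9, X10}, which is all 10 territories.
Only Harbor contains X5, so Harbor is forced; the remaining 5 territories need at least 2 more distributors (each remaining distributor adds at most 3) — so at least 3 distributors are needed, and 3 is optimal.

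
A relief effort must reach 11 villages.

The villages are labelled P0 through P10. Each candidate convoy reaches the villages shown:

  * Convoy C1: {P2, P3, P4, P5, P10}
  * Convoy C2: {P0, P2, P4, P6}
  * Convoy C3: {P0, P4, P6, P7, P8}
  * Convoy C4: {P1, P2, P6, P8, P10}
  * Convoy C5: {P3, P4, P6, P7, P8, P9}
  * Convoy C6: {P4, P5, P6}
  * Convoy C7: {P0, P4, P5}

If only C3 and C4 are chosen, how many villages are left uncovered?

3

Union of C3, C4 = {P0, P1, P2, P4, P6, P7, P8, P10}.
Not covered: P3, P5, P9 — 3 villages.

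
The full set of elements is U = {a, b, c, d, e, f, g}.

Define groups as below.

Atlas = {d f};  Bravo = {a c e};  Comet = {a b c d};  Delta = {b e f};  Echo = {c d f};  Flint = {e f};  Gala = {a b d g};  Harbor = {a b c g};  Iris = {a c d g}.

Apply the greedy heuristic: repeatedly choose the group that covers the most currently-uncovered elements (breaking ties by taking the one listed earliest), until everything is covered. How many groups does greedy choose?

Greedy: pick Comet (covers 4 new) → pick Delta (covers 2 new) → pick Gala (covers 1 new). Total picks: 3.
(The true minimum cover uses only 2 groups, so greedy is not optimal here.)

3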